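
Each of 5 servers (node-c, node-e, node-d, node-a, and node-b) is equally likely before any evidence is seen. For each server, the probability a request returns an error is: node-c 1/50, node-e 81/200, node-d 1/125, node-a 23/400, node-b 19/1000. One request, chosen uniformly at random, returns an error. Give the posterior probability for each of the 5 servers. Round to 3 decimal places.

node-c 0.039, node-e 0.795, node-d 0.016, node-a 0.113, node-b 0.037

Since the prior is uniform, the posterior is proportional to the likelihood:
  node-c: 0.02
  node-e: 0.405
  node-d: 0.008
  node-a: 0.0575
  node-b: 0.019
Sum = 0.5095.
P(node-c | error) = 0.02/0.5095 ≈ 0.039
P(node-e | error) = 0.405/0.5095 ≈ 0.795
P(node-d | error) = 0.008/0.5095 ≈ 0.016
P(node-a | error) = 0.0575/0.5095 ≈ 0.113
P(node-b | error) = 0.019/0.5095 ≈ 0.037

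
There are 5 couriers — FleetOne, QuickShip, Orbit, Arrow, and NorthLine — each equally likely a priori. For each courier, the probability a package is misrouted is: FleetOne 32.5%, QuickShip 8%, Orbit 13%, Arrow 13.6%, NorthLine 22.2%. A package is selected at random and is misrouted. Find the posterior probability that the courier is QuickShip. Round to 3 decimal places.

0.090

Since the prior is uniform, the posterior is proportional to the likelihood:
  FleetOne: 0.325
  QuickShip: 0.08
  Orbit: 0.13
  Arrow: 0.136
  NorthLine: 0.222
Normalizing constant = 0.893.
P(QuickShip | evidence) = 0.08 / 0.893 ≈ 0.090.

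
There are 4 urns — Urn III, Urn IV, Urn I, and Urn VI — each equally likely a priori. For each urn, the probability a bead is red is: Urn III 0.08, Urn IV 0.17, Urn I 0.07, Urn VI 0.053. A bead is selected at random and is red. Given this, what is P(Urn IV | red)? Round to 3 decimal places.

0.456

With a uniform prior (1/4 each), posterior ∝ likelihood:
  Urn III: 0.08
  Urn IV: 0.17
  Urn I: 0.07
  Urn VI: 0.053
Sum = 0.373.
P(Urn IV | evidence) = 0.17 / 0.373 ≈ 0.456.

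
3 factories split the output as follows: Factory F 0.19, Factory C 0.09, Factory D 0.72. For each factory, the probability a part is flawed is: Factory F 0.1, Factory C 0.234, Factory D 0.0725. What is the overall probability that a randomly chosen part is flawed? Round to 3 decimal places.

By Bayes' rule, posterior ∝ prior × likelihood:
  Factory F: 0.19 × 0.1 = 0.019
  Factory C: 0.09 × 0.234 = 0.02106
  Factory D: 0.72 × 0.0725 = 0.0522
P(flawed) = 0.019 + 0.02106 + 0.0522 = 0.09226 → 0.092.

0.092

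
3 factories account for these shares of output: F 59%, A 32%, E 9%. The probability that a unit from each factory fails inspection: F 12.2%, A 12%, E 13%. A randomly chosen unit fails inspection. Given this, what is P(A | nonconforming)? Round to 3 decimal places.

Prior × likelihood for each hypothesis:
  F: 0.59 × 0.122 = 0.07198
  A: 0.32 × 0.12 = 0.0384
  E: 0.09 × 0.13 = 0.0117
Normalizing constant = 0.12208.
P(A | evidence) = 0.0384 / 0.12208 ≈ 0.315.

0.315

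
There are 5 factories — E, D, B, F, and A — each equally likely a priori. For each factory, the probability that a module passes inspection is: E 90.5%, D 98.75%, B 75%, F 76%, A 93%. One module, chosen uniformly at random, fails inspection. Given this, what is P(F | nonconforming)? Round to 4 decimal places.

Taking complements, P(nonconforming | each) = E 0.095, D 0.0125, B 0.25, F 0.24, A 0.07.
With a uniform prior (1/5 each), posterior ∝ likelihood:
  E: 0.095
  D: 0.0125
  B: 0.25
  F: 0.24
  A: 0.07
Normalizing constant = 0.6675.
P(F | evidence) = 0.24 / 0.6675 ≈ 0.3596.

0.3596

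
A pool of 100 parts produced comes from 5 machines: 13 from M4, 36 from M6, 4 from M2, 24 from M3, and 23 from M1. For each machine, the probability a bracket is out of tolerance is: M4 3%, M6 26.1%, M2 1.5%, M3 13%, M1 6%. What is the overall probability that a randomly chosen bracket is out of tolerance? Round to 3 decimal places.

Unnormalized posteriors (prior × likelihood):
  M4: 0.13 × 0.03 = 0.0039
  M6: 0.36 × 0.261 = 0.09396
  M2: 0.04 × 0.015 = 0.0006
  M3: 0.24 × 0.13 = 0.0312
  M1: 0.23 × 0.06 = 0.0138
P(oversize) = 0.0039 + 0.09396 + 0.0006 + 0.0312 + 0.0138 = 0.14346 → 0.143.

0.143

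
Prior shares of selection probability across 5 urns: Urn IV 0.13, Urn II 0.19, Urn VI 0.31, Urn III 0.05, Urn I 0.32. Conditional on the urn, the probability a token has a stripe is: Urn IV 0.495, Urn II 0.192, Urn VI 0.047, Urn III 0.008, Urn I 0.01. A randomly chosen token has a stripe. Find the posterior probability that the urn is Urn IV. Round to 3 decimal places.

Unnormalized posteriors (prior × likelihood):
  Urn IV: 0.13 × 0.495 = 0.06435
  Urn II: 0.19 × 0.192 = 0.03648
  Urn VI: 0.31 × 0.047 = 0.01457
  Urn III: 0.05 × 0.008 = 0.0004
  Urn I: 0.32 × 0.01 = 0.0032
Total = 0.119.
P(Urn IV | evidence) = 0.06435 / 0.119 ≈ 0.541.

0.541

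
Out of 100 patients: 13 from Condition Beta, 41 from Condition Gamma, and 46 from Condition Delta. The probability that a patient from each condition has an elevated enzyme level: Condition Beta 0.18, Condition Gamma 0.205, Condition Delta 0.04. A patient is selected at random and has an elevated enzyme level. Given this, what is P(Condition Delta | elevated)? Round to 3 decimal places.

Unnormalized posteriors (prior × likelihood):
  Condition Beta: 0.13 × 0.18 = 0.0234
  Condition Gamma: 0.41 × 0.205 = 0.08405
  Condition Delta: 0.46 × 0.04 = 0.0184
Total = 0.12585.
P(Condition Delta | evidence) = 0.0184 / 0.12585 ≈ 0.146.

0.146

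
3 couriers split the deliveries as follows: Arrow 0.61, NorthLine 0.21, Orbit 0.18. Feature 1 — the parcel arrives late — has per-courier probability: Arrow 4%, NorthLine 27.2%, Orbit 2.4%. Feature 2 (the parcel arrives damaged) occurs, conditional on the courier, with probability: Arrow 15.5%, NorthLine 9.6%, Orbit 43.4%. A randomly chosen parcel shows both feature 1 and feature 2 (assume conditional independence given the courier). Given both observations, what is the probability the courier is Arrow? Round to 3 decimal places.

0.339

By Bayes' rule, posterior ∝ prior × likelihood:
  Arrow: 0.61 × 0.04 × 0.155 = 0.003782
  NorthLine: 0.21 × 0.272 × 0.096 = 0.00548352
  Orbit: 0.18 × 0.024 × 0.434 = 0.00187488
Normalizing constant = 0.0111404.
P(Arrow | evidence) = 0.003782 / 0.0111404 ≈ 0.339.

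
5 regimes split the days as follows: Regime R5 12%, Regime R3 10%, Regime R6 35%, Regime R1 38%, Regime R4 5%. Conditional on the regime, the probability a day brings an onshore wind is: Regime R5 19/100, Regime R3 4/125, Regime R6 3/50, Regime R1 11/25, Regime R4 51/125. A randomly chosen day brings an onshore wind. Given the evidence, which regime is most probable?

Regime R1

Prior × likelihood for each hypothesis:
  Regime R5: 0.12 × 0.19 = 0.0228
  Regime R3: 0.1 × 0.032 = 0.0032
  Regime R6: 0.35 × 0.06 = 0.021
  Regime R1: 0.38 × 0.44 = 0.1672
  Regime R4: 0.05 × 0.408 = 0.0204
Normalizing constant = 0.2346.
Largest term belongs to Regime R1, so Regime R1 is most probable.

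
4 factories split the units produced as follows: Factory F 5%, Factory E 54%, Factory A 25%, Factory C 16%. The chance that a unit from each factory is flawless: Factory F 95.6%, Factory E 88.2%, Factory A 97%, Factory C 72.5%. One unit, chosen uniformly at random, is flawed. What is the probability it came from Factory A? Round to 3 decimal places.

0.064

Taking complements, P(flawed | each) = Factory F 0.044, Factory E 0.118, Factory A 0.03, Factory C 0.275.
Compute prior × likelihood for every hypothesis:
  Factory F: 0.05 × 0.044 = 0.0022
  Factory E: 0.54 × 0.118 = 0.06372
  Factory A: 0.25 × 0.03 = 0.0075
  Factory C: 0.16 × 0.275 = 0.044
Total = 0.11742.
P(Factory A | evidence) = 0.0075 / 0.11742 ≈ 0.064.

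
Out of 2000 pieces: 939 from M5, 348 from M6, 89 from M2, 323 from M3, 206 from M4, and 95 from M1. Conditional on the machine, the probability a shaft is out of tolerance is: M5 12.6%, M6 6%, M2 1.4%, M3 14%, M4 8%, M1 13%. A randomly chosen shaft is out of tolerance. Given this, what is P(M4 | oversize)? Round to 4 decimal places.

By Bayes' rule, posterior ∝ prior × likelihood:
  M5: 0.4695 × 0.126 = 0.059157
  M6: 0.174 × 0.06 = 0.01044
  M2: 0.0445 × 0.014 = 0.000623
  M3: 0.1615 × 0.14 = 0.02261
  M4: 0.103 × 0.08 = 0.00824
  M1: 0.0475 × 0.13 = 0.006175
Total = 0.107245.
P(M4 | evidence) = 0.00824 / 0.107245 ≈ 0.0768.

0.0768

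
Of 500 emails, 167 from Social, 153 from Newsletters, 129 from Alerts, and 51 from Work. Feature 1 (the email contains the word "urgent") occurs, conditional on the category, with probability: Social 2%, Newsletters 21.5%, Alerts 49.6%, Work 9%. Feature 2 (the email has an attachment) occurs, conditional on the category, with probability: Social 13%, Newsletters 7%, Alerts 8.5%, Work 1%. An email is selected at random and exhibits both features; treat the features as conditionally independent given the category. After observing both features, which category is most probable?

Compute prior × likelihood for every hypothesis:
  Social: 0.334 × 0.02 × 0.13 = 0.0008684
  Newsletters: 0.306 × 0.215 × 0.07 = 0.0046053
  Alerts: 0.258 × 0.496 × 0.085 = 0.01087728
  Work: 0.102 × 0.09 × 0.01 = 0.0000918
Total = 0.01644278.
Largest term belongs to Alerts, so Alerts is most probable.

Alerts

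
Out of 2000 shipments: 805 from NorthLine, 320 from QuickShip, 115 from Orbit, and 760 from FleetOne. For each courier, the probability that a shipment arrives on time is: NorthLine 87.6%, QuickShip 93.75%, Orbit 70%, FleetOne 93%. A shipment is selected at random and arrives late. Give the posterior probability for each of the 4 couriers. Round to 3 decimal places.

Taking complements, P(late | each) = NorthLine 0.124, QuickShip 0.0625, Orbit 0.3, FleetOne 0.07.
Prior × likelihood for each hypothesis:
  NorthLine: 0.4025 × 0.124 = 0.04991
  QuickShip: 0.16 × 0.0625 = 0.01
  Orbit: 0.0575 × 0.3 = 0.01725
  FleetOne: 0.38 × 0.07 = 0.0266
Normalizing constant = 0.10376.
P(NorthLine | late) = 0.04991/0.10376 ≈ 0.481
P(QuickShip | late) = 0.01/0.10376 ≈ 0.096
P(Orbit | late) = 0.01725/0.10376 ≈ 0.166
P(FleetOne | late) = 0.0266/0.10376 ≈ 0.256
(Check: 0.481+0.096+0.166+0.256 = 0.999.)

NorthLine 0.481, QuickShip 0.096, Orbit 0.166, FleetOne 0.256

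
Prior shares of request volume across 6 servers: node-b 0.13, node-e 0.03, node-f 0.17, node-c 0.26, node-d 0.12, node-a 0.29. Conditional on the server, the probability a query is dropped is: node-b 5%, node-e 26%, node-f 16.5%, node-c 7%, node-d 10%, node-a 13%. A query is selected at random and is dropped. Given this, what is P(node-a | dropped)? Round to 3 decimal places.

Compute prior × likelihood for every hypothesis:
  node-b: 0.13 × 0.05 = 0.0065
  node-e: 0.03 × 0.26 = 0.0078
  node-f: 0.17 × 0.165 = 0.02805
  node-c: 0.26 × 0.07 = 0.0182
  node-d: 0.12 × 0.1 = 0.012
  node-a: 0.29 × 0.13 = 0.0377
Sum = 0.11025.
P(node-a | evidence) = 0.0377 / 0.11025 ≈ 0.342.

0.342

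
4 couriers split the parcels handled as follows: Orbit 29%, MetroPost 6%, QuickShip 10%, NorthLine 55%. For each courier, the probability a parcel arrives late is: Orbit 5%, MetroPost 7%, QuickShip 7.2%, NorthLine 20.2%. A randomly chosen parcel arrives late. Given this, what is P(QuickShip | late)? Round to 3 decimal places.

By Bayes' rule, posterior ∝ prior × likelihood:
  Orbit: 0.29 × 0.05 = 0.0145
  MetroPost: 0.06 × 0.07 = 0.0042
  QuickShip: 0.1 × 0.072 = 0.0072
  NorthLine: 0.55 × 0.202 = 0.1111
Normalizing constant = 0.137.
P(QuickShip | evidence) = 0.0072 / 0.137 ≈ 0.053.

0.053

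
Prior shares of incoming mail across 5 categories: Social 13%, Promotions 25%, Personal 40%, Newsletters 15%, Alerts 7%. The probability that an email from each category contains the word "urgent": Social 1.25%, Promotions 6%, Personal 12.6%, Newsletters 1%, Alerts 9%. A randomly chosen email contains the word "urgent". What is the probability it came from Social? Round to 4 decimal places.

Unnormalized posteriors (prior × likelihood):
  Social: 0.13 × 0.0125 = 0.001625
  Promotions: 0.25 × 0.06 = 0.015
  Personal: 0.4 × 0.126 = 0.0504
  Newsletters: 0.15 × 0.01 = 0.0015
  Alerts: 0.07 × 0.09 = 0.0063
Sum = 0.074825.
P(Social | evidence) = 0.001625 / 0.074825 ≈ 0.0217.

0.0217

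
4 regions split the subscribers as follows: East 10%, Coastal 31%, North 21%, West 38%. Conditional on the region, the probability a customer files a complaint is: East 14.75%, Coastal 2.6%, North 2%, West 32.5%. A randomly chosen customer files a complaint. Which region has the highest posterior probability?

West

Prior × likelihood for each hypothesis:
  East: 0.1 × 0.1475 = 0.01475
  Coastal: 0.31 × 0.026 = 0.00806
  North: 0.21 × 0.02 = 0.0042
  West: 0.38 × 0.325 = 0.1235
Total = 0.15051.
Largest term belongs to West, so West is most probable.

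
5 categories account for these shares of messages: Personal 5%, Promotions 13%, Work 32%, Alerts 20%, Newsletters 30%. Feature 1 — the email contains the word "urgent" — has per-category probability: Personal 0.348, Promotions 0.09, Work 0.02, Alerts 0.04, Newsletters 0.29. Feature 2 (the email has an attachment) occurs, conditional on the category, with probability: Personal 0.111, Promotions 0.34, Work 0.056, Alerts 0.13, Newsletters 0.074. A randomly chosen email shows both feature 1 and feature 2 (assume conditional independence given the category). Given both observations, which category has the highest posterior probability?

Unnormalized posteriors (prior × likelihood):
  Personal: 0.05 × 0.348 × 0.111 = 0.0019314
  Promotions: 0.13 × 0.09 × 0.34 = 0.003978
  Work: 0.32 × 0.02 × 0.056 = 0.0003584
  Alerts: 0.2 × 0.04 × 0.13 = 0.00104
  Newsletters: 0.3 × 0.29 × 0.074 = 0.006438
Total = 0.0137458.
Largest term belongs to Newsletters, so Newsletters is most probable.

Newsletters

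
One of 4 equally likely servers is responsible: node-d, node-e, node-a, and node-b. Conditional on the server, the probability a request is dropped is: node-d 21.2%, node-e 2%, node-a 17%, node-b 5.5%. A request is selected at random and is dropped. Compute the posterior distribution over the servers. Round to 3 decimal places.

node-d 0.464, node-e 0.044, node-a 0.372, node-b 0.120

With a uniform prior (1/4 each), posterior ∝ likelihood:
  node-d: 0.212
  node-e: 0.02
  node-a: 0.17
  node-b: 0.055
Total = 0.457.
P(node-d | dropped) = 0.212/0.457 ≈ 0.464
P(node-e | dropped) = 0.02/0.457 ≈ 0.044
P(node-a | dropped) = 0.17/0.457 ≈ 0.372
P(node-b | dropped) = 0.055/0.457 ≈ 0.120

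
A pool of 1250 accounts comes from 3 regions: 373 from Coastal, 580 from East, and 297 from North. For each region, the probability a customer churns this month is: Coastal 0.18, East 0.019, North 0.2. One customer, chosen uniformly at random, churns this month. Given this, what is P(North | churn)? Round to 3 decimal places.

0.432

Compute prior × likelihood for every hypothesis:
  Coastal: 0.2984 × 0.18 = 0.053712
  East: 0.464 × 0.019 = 0.008816
  North: 0.2376 × 0.2 = 0.04752
Sum = 0.110048.
P(North | evidence) = 0.04752 / 0.110048 ≈ 0.432.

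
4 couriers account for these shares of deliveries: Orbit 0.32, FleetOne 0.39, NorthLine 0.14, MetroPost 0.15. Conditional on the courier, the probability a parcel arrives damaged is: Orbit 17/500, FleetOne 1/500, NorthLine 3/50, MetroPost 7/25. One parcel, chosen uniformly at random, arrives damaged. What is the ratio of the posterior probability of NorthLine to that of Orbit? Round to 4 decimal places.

0.7721

Unnormalized posteriors (prior × likelihood):
  Orbit: 0.32 × 0.034 = 0.01088
  FleetOne: 0.39 × 0.002 = 0.00078
  NorthLine: 0.14 × 0.06 = 0.0084
  MetroPost: 0.15 × 0.28 = 0.042
Normalizing constant = 0.06206.
The ratio is 0.0084 / 0.01088 (the normalizer cancels) = 0.7721.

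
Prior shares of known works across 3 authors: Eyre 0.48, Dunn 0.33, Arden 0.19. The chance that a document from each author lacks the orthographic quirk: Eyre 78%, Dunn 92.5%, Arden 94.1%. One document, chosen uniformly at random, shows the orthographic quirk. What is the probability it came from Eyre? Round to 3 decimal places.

Taking complements, P(quirk | each) = Eyre 0.22, Dunn 0.075, Arden 0.059.
Compute prior × likelihood for every hypothesis:
  Eyre: 0.48 × 0.22 = 0.1056
  Dunn: 0.33 × 0.075 = 0.02475
  Arden: 0.19 × 0.059 = 0.01121
Normalizing constant = 0.14156.
P(Eyre | evidence) = 0.1056 / 0.14156 ≈ 0.746.

0.746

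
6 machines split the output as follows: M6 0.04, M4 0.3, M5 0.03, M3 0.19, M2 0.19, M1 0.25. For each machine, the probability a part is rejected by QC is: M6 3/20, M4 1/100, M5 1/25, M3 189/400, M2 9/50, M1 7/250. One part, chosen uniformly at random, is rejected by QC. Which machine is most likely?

By Bayes' rule, posterior ∝ prior × likelihood:
  M6: 0.04 × 0.15 = 0.006
  M4: 0.3 × 0.01 = 0.003
  M5: 0.03 × 0.04 = 0.0012
  M3: 0.19 × 0.4725 = 0.089775
  M2: 0.19 × 0.18 = 0.0342
  M1: 0.25 × 0.028 = 0.007
Normalizing constant = 0.141175.
Largest term belongs to M3, so M3 is most probable.

M3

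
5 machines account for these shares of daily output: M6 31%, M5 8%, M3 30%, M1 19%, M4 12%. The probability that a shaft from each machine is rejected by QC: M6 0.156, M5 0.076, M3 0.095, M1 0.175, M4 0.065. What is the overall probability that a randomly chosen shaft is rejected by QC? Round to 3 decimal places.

0.124

Unnormalized posteriors (prior × likelihood):
  M6: 0.31 × 0.156 = 0.04836
  M5: 0.08 × 0.076 = 0.00608
  M3: 0.3 × 0.095 = 0.0285
  M1: 0.19 × 0.175 = 0.03325
  M4: 0.12 × 0.065 = 0.0078
P(rejected) = 0.04836 + 0.00608 + 0.0285 + 0.03325 + 0.0078 = 0.12399 → 0.124.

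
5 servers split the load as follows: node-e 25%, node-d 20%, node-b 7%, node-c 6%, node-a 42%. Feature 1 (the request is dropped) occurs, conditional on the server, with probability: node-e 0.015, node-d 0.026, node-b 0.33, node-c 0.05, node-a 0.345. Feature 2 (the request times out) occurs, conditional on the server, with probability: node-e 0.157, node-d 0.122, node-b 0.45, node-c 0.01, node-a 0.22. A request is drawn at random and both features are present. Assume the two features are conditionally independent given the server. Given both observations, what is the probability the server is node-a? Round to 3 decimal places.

By Bayes' rule, posterior ∝ prior × likelihood:
  node-e: 0.25 × 0.015 × 0.157 = 0.00058875
  node-d: 0.2 × 0.026 × 0.122 = 0.0006344
  node-b: 0.07 × 0.33 × 0.45 = 0.010395
  node-c: 0.06 × 0.05 × 0.01 = 0.00003
  node-a: 0.42 × 0.345 × 0.22 = 0.031878
Normalizing constant = 0.04352615.
P(node-a | evidence) = 0.031878 / 0.04352615 ≈ 0.732.

0.732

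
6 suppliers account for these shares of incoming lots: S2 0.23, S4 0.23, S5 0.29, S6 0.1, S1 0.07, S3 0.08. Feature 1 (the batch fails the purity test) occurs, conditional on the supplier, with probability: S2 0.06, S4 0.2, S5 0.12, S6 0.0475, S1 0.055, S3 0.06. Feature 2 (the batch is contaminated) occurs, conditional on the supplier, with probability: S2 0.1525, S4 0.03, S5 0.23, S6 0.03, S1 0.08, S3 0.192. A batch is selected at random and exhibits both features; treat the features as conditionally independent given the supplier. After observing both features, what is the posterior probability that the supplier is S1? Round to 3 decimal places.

0.024

Compute prior × likelihood for every hypothesis:
  S2: 0.23 × 0.06 × 0.1525 = 0.0021045
  S4: 0.23 × 0.2 × 0.03 = 0.00138
  S5: 0.29 × 0.12 × 0.23 = 0.008004
  S6: 0.1 × 0.0475 × 0.03 = 0.0001425
  S1: 0.07 × 0.055 × 0.08 = 0.000308
  S3: 0.08 × 0.06 × 0.192 = 0.0009216
Sum = 0.0128606.
P(S1 | evidence) = 0.000308 / 0.0128606 ≈ 0.024.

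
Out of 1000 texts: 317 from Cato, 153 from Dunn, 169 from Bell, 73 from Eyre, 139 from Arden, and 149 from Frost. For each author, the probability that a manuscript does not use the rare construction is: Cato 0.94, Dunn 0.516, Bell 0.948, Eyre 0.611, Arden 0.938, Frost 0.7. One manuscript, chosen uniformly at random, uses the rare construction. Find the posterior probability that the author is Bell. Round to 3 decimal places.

Taking complements, P(rare-form | each) = Cato 0.06, Dunn 0.484, Bell 0.052, Eyre 0.389, Arden 0.062, Frost 0.3.
Prior × likelihood for each hypothesis:
  Cato: 0.317 × 0.06 = 0.01902
  Dunn: 0.153 × 0.484 = 0.074052
  Bell: 0.169 × 0.052 = 0.008788
  Eyre: 0.073 × 0.389 = 0.028397
  Arden: 0.139 × 0.062 = 0.008618
  Frost: 0.149 × 0.3 = 0.0447
Normalizing constant = 0.183575.
P(Bell | evidence) = 0.008788 / 0.183575 ≈ 0.048.

0.048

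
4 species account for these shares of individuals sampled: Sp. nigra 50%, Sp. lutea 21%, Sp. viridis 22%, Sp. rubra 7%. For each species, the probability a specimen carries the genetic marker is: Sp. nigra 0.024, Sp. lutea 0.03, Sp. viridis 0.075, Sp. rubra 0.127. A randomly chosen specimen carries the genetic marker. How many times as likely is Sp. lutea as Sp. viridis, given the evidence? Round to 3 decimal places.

0.382

Prior × likelihood for each hypothesis:
  Sp. nigra: 0.5 × 0.024 = 0.012
  Sp. lutea: 0.21 × 0.03 = 0.0063
  Sp. viridis: 0.22 × 0.075 = 0.0165
  Sp. rubra: 0.07 × 0.127 = 0.00889
Sum = 0.04369.
The ratio is 0.0063 / 0.0165 (the normalizer cancels) = 0.382.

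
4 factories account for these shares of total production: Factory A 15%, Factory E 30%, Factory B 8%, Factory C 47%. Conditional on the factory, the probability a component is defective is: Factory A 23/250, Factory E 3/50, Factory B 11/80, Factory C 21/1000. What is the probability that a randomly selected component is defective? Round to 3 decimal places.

0.053

By Bayes' rule, posterior ∝ prior × likelihood:
  Factory A: 0.15 × 0.092 = 0.0138
  Factory E: 0.3 × 0.06 = 0.018
  Factory B: 0.08 × 0.1375 = 0.011
  Factory C: 0.47 × 0.021 = 0.00987
P(defective) = 0.0138 + 0.018 + 0.011 + 0.00987 = 0.05267 → 0.053.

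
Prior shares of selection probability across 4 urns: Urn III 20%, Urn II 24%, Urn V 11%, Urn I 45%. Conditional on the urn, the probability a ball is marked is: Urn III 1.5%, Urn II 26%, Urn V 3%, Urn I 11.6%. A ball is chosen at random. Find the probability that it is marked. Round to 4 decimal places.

By Bayes' rule, posterior ∝ prior × likelihood:
  Urn III: 0.2 × 0.015 = 0.003
  Urn II: 0.24 × 0.26 = 0.0624
  Urn V: 0.11 × 0.03 = 0.0033
  Urn I: 0.45 × 0.116 = 0.0522
P(marked) = 0.003 + 0.0624 + 0.0033 + 0.0522 = 0.1209 → 0.1209.

0.1209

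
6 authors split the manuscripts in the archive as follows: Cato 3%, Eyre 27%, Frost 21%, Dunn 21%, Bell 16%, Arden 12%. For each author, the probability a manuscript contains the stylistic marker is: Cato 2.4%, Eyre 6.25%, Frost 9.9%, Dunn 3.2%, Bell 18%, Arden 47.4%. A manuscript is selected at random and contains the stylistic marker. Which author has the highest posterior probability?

Unnormalized posteriors (prior × likelihood):
  Cato: 0.03 × 0.024 = 0.00072
  Eyre: 0.27 × 0.0625 = 0.016875
  Frost: 0.21 × 0.099 = 0.02079
  Dunn: 0.21 × 0.032 = 0.00672
  Bell: 0.16 × 0.18 = 0.0288
  Arden: 0.12 × 0.474 = 0.05688
Sum = 0.130785.
Largest term belongs to Arden, so Arden is most probable.

Arden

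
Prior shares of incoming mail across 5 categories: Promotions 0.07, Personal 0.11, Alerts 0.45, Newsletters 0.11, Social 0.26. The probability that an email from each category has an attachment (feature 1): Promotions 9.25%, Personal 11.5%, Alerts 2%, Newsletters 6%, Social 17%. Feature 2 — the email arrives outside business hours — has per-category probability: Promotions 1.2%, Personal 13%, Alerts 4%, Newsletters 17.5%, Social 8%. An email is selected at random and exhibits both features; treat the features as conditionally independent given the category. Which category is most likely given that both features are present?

Social

By Bayes' rule, posterior ∝ prior × likelihood:
  Promotions: 0.07 × 0.0925 × 0.012 = 0.0000777
  Personal: 0.11 × 0.115 × 0.13 = 0.0016445
  Alerts: 0.45 × 0.02 × 0.04 = 0.00036
  Newsletters: 0.11 × 0.06 × 0.175 = 0.001155
  Social: 0.26 × 0.17 × 0.08 = 0.003536
Normalizing constant = 0.0067732.
Largest term belongs to Social, so Social is most probable.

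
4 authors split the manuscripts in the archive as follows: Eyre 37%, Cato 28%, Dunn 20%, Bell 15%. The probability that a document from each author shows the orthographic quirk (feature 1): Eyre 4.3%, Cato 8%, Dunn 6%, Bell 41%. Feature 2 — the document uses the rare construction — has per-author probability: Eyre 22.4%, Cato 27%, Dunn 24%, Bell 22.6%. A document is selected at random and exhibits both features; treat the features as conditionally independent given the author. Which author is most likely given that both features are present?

Prior × likelihood for each hypothesis:
  Eyre: 0.37 × 0.043 × 0.224 = 0.00356384
  Cato: 0.28 × 0.08 × 0.27 = 0.006048
  Dunn: 0.2 × 0.06 × 0.24 = 0.00288
  Bell: 0.15 × 0.41 × 0.226 = 0.013899
Total = 0.02639084.
Largest term belongs to Bell, so Bell is most probable.

Bell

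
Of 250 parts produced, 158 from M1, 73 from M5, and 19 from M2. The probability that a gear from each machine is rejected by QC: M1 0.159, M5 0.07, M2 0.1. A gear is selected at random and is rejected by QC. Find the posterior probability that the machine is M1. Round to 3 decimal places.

By Bayes' rule, posterior ∝ prior × likelihood:
  M1: 0.632 × 0.159 = 0.100488
  M5: 0.292 × 0.07 = 0.02044
  M2: 0.076 × 0.1 = 0.0076
Total = 0.128528.
P(M1 | evidence) = 0.100488 / 0.128528 ≈ 0.782.

0.782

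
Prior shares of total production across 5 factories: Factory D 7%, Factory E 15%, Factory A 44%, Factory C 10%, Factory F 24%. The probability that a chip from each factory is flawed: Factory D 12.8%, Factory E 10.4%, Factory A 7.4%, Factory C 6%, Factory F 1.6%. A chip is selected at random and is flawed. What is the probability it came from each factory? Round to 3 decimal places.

Unnormalized posteriors (prior × likelihood):
  Factory D: 0.07 × 0.128 = 0.00896
  Factory E: 0.15 × 0.104 = 0.0156
  Factory A: 0.44 × 0.074 = 0.03256
  Factory C: 0.1 × 0.06 = 0.006
  Factory F: 0.24 × 0.016 = 0.00384
Total = 0.06696.
P(Factory D | flawed) = 0.00896/0.06696 ≈ 0.134
P(Factory E | flawed) = 0.0156/0.06696 ≈ 0.233
P(Factory A | flawed) = 0.03256/0.06696 ≈ 0.486
P(Factory C | flawed) = 0.006/0.06696 ≈ 0.090
P(Factory F | flawed) = 0.00384/0.06696 ≈ 0.057

Factory D 0.134, Factory E 0.233, Factory A 0.486, Factory C 0.090, Factory F 0.057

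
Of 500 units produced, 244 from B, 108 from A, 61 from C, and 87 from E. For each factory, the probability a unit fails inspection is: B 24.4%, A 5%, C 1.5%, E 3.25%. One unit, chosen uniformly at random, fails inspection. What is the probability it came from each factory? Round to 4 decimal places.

Compute prior × likelihood for every hypothesis:
  B: 0.488 × 0.244 = 0.119072
  A: 0.216 × 0.05 = 0.0108
  C: 0.122 × 0.015 = 0.00183
  E: 0.174 × 0.0325 = 0.005655
Total = 0.137357.
P(B | nonconforming) = 0.119072/0.137357 ≈ 0.8669
P(A | nonconforming) = 0.0108/0.137357 ≈ 0.0786
P(C | nonconforming) = 0.00183/0.137357 ≈ 0.0133
P(E | nonconforming) = 0.005655/0.137357 ≈ 0.0412
(Check: 0.8669+0.0786+0.0133+0.0412 = 1.0000.)

B 0.8669, A 0.0786, C 0.0133, E 0.0412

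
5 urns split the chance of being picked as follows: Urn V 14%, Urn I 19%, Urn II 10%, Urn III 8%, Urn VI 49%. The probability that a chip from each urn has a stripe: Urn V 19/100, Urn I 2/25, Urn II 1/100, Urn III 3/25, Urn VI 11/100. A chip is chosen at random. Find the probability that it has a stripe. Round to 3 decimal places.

0.106

Compute prior × likelihood for every hypothesis:
  Urn V: 0.14 × 0.19 = 0.0266
  Urn I: 0.19 × 0.08 = 0.0152
  Urn II: 0.1 × 0.01 = 0.001
  Urn III: 0.08 × 0.12 = 0.0096
  Urn VI: 0.49 × 0.11 = 0.0539
P(striped) = 0.0266 + 0.0152 + 0.001 + 0.0096 + 0.0539 = 0.1063 → 0.106.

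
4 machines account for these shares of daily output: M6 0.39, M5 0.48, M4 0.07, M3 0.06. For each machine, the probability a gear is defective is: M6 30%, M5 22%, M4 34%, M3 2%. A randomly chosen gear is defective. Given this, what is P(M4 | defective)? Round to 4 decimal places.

Prior × likelihood for each hypothesis:
  M6: 0.39 × 0.3 = 0.117
  M5: 0.48 × 0.22 = 0.1056
  M4: 0.07 × 0.34 = 0.0238
  M3: 0.06 × 0.02 = 0.0012
Sum = 0.2476.
P(M4 | evidence) = 0.0238 / 0.2476 ≈ 0.0961.

0.0961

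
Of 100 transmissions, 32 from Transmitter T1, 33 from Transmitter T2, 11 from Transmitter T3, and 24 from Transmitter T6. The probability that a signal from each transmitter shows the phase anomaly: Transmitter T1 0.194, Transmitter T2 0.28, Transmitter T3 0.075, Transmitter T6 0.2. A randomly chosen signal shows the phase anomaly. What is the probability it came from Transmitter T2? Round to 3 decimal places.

By Bayes' rule, posterior ∝ prior × likelihood:
  Transmitter T1: 0.32 × 0.194 = 0.06208
  Transmitter T2: 0.33 × 0.28 = 0.0924
  Transmitter T3: 0.11 × 0.075 = 0.00825
  Transmitter T6: 0.24 × 0.2 = 0.048
Sum = 0.21073.
P(Transmitter T2 | evidence) = 0.0924 / 0.21073 ≈ 0.438.

0.438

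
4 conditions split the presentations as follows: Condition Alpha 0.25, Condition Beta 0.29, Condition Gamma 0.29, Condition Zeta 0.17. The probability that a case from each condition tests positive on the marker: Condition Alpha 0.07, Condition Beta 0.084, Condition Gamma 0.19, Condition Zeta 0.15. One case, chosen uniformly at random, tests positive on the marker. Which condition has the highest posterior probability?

Compute prior × likelihood for every hypothesis:
  Condition Alpha: 0.25 × 0.07 = 0.0175
  Condition Beta: 0.29 × 0.084 = 0.02436
  Condition Gamma: 0.29 × 0.19 = 0.0551
  Condition Zeta: 0.17 × 0.15 = 0.0255
Normalizing constant = 0.12246.
Largest term belongs to Condition Gamma, so Condition Gamma is most probable.

Condition Gamma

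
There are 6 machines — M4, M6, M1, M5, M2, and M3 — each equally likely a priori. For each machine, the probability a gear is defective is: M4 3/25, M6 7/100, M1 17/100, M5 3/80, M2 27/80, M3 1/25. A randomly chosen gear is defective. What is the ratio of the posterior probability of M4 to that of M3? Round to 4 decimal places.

With a uniform prior (1/6 each), posterior ∝ likelihood:
  M4: 0.12
  M6: 0.07
  M1: 0.17
  M5: 0.0375
  M2: 0.3375
  M3: 0.04
Normalizing constant = 0.775.
The ratio is 0.12 / 0.04 (the normalizer cancels) = 3.0000.

3.0000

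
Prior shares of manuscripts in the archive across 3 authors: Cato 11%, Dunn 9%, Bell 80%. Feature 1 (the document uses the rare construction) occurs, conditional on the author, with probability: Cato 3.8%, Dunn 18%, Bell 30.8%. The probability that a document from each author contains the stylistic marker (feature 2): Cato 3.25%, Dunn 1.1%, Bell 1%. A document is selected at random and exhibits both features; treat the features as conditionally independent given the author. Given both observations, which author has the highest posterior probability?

Bell

Prior × likelihood for each hypothesis:
  Cato: 0.11 × 0.038 × 0.0325 = 0.00013585
  Dunn: 0.09 × 0.18 × 0.011 = 0.0001782
  Bell: 0.8 × 0.308 × 0.01 = 0.002464
Normalizing constant = 0.00277805.
Largest term belongs to Bell, so Bell is most probable.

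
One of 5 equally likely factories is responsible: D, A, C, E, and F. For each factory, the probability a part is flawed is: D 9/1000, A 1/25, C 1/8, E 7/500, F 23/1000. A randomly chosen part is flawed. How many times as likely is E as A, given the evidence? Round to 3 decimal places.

With a uniform prior (1/5 each), posterior ∝ likelihood:
  D: 0.009
  A: 0.04
  C: 0.125
  E: 0.014
  F: 0.023
Sum = 0.211.
The ratio is 0.014 / 0.04 (the normalizer cancels) = 0.350.

0.350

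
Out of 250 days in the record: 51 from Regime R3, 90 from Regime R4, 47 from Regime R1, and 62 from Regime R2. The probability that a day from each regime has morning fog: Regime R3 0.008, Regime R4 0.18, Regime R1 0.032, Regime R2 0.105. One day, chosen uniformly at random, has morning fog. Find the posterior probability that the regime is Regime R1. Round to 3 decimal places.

By Bayes' rule, posterior ∝ prior × likelihood:
  Regime R3: 0.204 × 0.008 = 0.001632
  Regime R4: 0.36 × 0.18 = 0.0648
  Regime R1: 0.188 × 0.032 = 0.006016
  Regime R2: 0.248 × 0.105 = 0.02604
Total = 0.098488.
P(Regime R1 | evidence) = 0.006016 / 0.098488 ≈ 0.061.

0.061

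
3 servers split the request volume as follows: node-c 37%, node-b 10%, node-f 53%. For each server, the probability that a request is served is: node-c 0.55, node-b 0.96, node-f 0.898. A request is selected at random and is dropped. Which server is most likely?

node-c

Taking complements, P(dropped | each) = node-c 0.45, node-b 0.04, node-f 0.102.
Compute prior × likelihood for every hypothesis:
  node-c: 0.37 × 0.45 = 0.1665
  node-b: 0.1 × 0.04 = 0.004
  node-f: 0.53 × 0.102 = 0.05406
Sum = 0.22456.
Largest term belongs to node-c, so node-c is most probable.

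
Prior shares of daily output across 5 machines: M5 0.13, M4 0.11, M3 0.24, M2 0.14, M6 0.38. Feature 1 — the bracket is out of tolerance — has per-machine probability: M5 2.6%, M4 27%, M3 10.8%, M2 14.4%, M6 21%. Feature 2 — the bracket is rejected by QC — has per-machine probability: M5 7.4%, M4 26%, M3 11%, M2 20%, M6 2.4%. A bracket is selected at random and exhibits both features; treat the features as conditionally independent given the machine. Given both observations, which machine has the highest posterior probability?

Prior × likelihood for each hypothesis:
  M5: 0.13 × 0.026 × 0.074 = 0.00025012
  M4: 0.11 × 0.27 × 0.26 = 0.007722
  M3: 0.24 × 0.108 × 0.11 = 0.0028512
  M2: 0.14 × 0.144 × 0.2 = 0.004032
  M6: 0.38 × 0.21 × 0.024 = 0.0019152
Normalizing constant = 0.01677052.
Largest term belongs to M4, so M4 is most probable.

M4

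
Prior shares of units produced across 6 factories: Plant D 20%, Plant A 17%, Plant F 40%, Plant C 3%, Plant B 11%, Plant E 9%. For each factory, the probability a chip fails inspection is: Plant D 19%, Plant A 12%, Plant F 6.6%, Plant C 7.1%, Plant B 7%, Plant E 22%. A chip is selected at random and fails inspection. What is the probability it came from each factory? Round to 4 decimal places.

Unnormalized posteriors (prior × likelihood):
  Plant D: 0.2 × 0.19 = 0.038
  Plant A: 0.17 × 0.12 = 0.0204
  Plant F: 0.4 × 0.066 = 0.0264
  Plant C: 0.03 × 0.071 = 0.00213
  Plant B: 0.11 × 0.07 = 0.0077
  Plant E: 0.09 × 0.22 = 0.0198
Sum = 0.11443.
P(Plant D | nonconforming) = 0.038/0.11443 ≈ 0.3321
P(Plant A | nonconforming) = 0.0204/0.11443 ≈ 0.1783
P(Plant F | nonconforming) = 0.0264/0.11443 ≈ 0.2307
P(Plant C | nonconforming) = 0.00213/0.11443 ≈ 0.0186
P(Plant B | nonconforming) = 0.0077/0.11443 ≈ 0.0673
P(Plant E | nonconforming) = 0.0198/0.11443 ≈ 0.1730
(Check: 0.3321+0.1783+0.2307+0.0186+0.0673+0.1730 = 1.0000.)

Plant D 0.3321, Plant A 0.1783, Plant F 0.2307, Plant C 0.0186, Plant B 0.0673, Plant E 0.1730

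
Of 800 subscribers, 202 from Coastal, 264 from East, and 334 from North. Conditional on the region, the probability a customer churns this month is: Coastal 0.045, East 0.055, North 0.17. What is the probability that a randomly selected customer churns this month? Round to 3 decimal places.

0.100

Prior × likelihood for each hypothesis:
  Coastal: 0.2525 × 0.045 = 0.0113625
  East: 0.33 × 0.055 = 0.01815
  North: 0.4175 × 0.17 = 0.070975
P(churn) = 0.0113625 + 0.01815 + 0.070975 = 0.1004875 → 0.100.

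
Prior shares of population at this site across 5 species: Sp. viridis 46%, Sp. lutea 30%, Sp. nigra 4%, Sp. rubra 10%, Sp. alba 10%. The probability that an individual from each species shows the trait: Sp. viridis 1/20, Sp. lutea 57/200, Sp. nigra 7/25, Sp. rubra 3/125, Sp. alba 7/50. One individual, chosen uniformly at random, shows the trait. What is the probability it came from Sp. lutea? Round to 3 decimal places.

Compute prior × likelihood for every hypothesis:
  Sp. viridis: 0.46 × 0.05 = 0.023
  Sp. lutea: 0.3 × 0.285 = 0.0855
  Sp. nigra: 0.04 × 0.28 = 0.0112
  Sp. rubra: 0.1 × 0.024 = 0.0024
  Sp. alba: 0.1 × 0.14 = 0.014
Normalizing constant = 0.1361.
P(Sp. lutea | evidence) = 0.0855 / 0.1361 ≈ 0.628.

0.628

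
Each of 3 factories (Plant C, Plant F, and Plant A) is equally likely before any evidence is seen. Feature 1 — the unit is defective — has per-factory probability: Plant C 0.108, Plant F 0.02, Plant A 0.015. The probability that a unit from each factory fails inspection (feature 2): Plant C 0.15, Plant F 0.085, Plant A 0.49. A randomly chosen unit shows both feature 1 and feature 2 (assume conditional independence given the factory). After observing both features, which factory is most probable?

With a uniform prior (1/3 each), posterior ∝ likelihood:
  Plant C: 0.108 × 0.15 = 0.0162
  Plant F: 0.02 × 0.085 = 0.0017
  Plant A: 0.015 × 0.49 = 0.00735
Normalizing constant = 0.02525.
Largest term belongs to Plant C, so Plant C is most probable.

Plant C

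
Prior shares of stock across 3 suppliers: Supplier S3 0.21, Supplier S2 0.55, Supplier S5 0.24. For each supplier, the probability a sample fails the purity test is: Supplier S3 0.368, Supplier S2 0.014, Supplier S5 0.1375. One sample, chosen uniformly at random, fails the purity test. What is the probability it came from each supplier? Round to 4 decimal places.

Supplier S3 0.6550, Supplier S2 0.0653, Supplier S5 0.2797

Prior × likelihood for each hypothesis:
  Supplier S3: 0.21 × 0.368 = 0.07728
  Supplier S2: 0.55 × 0.014 = 0.0077
  Supplier S5: 0.24 × 0.1375 = 0.033
Total = 0.11798.
P(Supplier S3 | off-spec) = 0.07728/0.11798 ≈ 0.6550
P(Supplier S2 | off-spec) = 0.0077/0.11798 ≈ 0.0653
P(Supplier S5 | off-spec) = 0.033/0.11798 ≈ 0.2797
(Check: 0.6550+0.0653+0.2797 = 1.0000.)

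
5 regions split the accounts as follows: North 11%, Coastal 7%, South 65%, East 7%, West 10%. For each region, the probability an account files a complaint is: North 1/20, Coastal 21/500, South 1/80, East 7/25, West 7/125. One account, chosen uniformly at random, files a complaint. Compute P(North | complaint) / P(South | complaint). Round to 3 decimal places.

Compute prior × likelihood for every hypothesis:
  North: 0.11 × 0.05 = 0.0055
  Coastal: 0.07 × 0.042 = 0.00294
  South: 0.65 × 0.0125 = 0.008125
  East: 0.07 × 0.28 = 0.0196
  West: 0.1 × 0.056 = 0.0056
Normalizing constant = 0.041765.
The ratio is 0.0055 / 0.008125 (the normalizer cancels) = 0.677.

0.677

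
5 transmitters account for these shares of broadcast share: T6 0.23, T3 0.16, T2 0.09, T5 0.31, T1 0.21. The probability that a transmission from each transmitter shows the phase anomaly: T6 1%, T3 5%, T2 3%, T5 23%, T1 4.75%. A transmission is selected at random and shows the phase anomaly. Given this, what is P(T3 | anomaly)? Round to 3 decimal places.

Prior × likelihood for each hypothesis:
  T6: 0.23 × 0.01 = 0.0023
  T3: 0.16 × 0.05 = 0.008
  T2: 0.09 × 0.03 = 0.0027
  T5: 0.31 × 0.23 = 0.0713
  T1: 0.21 × 0.0475 = 0.009975
Normalizing constant = 0.094275.
P(T3 | evidence) = 0.008 / 0.094275 ≈ 0.085.

0.085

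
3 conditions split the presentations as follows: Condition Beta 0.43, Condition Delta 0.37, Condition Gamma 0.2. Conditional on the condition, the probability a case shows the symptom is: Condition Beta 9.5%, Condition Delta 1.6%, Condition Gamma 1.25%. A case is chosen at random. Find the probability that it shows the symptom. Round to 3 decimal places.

0.049

By Bayes' rule, posterior ∝ prior × likelihood:
  Condition Beta: 0.43 × 0.095 = 0.04085
  Condition Delta: 0.37 × 0.016 = 0.00592
  Condition Gamma: 0.2 × 0.0125 = 0.0025
P(symptomatic) = 0.04085 + 0.00592 + 0.0025 = 0.04927 → 0.049.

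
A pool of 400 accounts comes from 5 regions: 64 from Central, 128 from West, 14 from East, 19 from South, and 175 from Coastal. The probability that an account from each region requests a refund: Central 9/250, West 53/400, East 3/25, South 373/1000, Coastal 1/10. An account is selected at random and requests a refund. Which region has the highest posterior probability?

Coastal

Prior × likelihood for each hypothesis:
  Central: 0.16 × 0.036 = 0.00576
  West: 0.32 × 0.1325 = 0.0424
  East: 0.035 × 0.12 = 0.0042
  South: 0.0475 × 0.373 = 0.0177175
  Coastal: 0.4375 × 0.1 = 0.04375
Normalizing constant = 0.1138275.
Largest term belongs to Coastal, so Coastal is most probable.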